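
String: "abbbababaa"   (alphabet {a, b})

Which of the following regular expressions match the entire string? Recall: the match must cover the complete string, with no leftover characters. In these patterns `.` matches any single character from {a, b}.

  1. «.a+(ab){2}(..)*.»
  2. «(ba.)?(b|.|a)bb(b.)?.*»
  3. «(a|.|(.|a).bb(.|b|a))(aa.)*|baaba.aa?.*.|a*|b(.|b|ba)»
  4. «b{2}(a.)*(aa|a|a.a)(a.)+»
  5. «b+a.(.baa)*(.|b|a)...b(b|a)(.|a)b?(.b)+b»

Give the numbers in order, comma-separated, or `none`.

2

1 → no match
2 → match
3 → no match
4 → no match — must start with "b"
5 → no match — must start with "b"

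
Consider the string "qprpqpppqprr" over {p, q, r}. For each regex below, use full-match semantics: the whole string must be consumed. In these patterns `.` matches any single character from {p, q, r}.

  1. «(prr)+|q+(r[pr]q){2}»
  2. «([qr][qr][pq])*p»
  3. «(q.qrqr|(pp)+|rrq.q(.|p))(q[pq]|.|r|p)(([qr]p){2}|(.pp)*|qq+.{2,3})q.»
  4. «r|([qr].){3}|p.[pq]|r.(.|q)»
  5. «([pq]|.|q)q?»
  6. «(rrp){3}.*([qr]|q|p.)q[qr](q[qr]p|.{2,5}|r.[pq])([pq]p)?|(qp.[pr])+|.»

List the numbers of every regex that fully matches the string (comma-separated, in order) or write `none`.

1 → no match
2 → no match — must end with "p"
3 → no match
4 → no match
5 → no match
6 → match

6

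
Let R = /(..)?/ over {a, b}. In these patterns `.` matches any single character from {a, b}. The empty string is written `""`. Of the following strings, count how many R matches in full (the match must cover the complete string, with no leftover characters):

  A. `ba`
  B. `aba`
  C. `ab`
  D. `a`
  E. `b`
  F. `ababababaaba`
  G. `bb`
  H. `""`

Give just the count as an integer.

A → match
B → no match
C → match
D → no match
E → no match
F → no match
G → match
H → match
Total matched: 4

4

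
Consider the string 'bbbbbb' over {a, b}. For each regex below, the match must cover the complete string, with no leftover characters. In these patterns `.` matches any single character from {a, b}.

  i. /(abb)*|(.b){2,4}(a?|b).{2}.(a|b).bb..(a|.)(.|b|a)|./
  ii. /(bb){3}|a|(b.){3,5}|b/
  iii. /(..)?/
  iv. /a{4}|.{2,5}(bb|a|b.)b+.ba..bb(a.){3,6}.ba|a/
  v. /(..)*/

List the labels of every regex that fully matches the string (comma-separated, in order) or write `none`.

i → no match
ii → match
iii → no match
iv → no match
v → match

ii, v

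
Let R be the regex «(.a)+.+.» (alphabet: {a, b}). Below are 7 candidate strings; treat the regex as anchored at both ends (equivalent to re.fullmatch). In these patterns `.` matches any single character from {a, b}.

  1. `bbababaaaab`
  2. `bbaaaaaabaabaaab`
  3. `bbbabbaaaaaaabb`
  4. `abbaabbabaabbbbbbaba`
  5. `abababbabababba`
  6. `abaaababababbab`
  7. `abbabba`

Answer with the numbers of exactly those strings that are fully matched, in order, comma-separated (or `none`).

1. `bbababaaaab` → no match
2 → no match
3 → no match
4 → no match
5 → no match
6 → no match
7. `abbabba` → no match

none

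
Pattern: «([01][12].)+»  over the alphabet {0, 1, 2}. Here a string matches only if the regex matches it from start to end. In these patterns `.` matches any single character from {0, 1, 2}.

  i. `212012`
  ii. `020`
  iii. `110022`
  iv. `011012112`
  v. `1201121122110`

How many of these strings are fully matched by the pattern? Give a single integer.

i → no match
ii → match
iii → match
iv → match
v → no match
Total matched: 3

3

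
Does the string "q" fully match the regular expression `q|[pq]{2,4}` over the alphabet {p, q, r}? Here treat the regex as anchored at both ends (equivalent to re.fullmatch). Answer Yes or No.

Yes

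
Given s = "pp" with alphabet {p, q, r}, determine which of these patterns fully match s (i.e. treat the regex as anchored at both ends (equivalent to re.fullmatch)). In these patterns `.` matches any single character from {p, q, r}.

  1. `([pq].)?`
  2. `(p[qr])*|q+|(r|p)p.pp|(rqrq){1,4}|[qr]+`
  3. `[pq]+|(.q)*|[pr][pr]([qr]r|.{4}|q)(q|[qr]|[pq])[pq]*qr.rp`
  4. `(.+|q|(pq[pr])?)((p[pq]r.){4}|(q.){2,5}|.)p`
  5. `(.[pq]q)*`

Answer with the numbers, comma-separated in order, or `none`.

1, 3, 4

1 → match
2 → no match
3 → match
4 → match
5 → no match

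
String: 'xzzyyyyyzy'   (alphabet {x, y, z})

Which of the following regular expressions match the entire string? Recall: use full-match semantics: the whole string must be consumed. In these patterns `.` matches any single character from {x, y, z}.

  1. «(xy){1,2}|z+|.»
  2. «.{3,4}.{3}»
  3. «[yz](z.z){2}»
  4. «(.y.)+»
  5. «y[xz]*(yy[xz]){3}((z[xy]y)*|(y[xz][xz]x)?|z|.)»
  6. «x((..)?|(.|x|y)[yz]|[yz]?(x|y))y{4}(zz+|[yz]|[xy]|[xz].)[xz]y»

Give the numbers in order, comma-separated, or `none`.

1 → no match
2 → no match
3 → no match — must end with 'z'
4 → no match
5 → no match — must start with 'y'
6 → match

6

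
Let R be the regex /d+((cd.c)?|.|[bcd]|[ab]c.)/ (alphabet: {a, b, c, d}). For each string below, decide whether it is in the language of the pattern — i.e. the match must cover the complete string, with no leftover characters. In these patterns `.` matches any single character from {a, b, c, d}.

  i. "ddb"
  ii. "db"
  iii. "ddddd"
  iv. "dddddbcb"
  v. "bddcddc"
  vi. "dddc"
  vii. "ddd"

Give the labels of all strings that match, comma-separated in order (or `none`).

i, ii, iii, iv, vi, vii

i → match
ii → match
iii → match
iv → match
v → no match — must start with "d"
vi → match
vii → match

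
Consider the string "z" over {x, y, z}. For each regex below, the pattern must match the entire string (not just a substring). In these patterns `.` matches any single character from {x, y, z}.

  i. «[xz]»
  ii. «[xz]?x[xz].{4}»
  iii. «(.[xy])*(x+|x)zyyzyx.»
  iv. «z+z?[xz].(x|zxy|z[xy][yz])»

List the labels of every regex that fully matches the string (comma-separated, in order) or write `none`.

i

i → match
ii → no match
iii → no match
iv → no match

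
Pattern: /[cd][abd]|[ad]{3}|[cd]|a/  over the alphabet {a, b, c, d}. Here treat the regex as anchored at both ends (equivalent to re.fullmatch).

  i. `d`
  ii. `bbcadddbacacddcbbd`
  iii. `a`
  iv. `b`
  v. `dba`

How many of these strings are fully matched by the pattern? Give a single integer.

i → match
ii → no match
iii → match
iv → no match
v → no match
Total matched: 2

2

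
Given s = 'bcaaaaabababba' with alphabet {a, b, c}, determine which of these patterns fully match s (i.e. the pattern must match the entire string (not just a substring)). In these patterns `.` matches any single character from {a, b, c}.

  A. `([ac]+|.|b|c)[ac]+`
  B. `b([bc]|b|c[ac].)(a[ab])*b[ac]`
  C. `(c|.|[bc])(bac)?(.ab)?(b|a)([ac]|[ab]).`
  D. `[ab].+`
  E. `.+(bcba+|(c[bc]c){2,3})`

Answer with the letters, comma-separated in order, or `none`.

A → no match
B → match
C → no match
D → match
E → no match

B, D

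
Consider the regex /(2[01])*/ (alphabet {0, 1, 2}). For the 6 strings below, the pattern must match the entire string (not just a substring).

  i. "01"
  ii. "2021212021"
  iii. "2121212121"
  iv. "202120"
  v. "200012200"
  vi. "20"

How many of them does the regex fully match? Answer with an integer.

i → no match
ii → match
iii → match
iv → match
v → no match
vi → match
Total matched: 4

4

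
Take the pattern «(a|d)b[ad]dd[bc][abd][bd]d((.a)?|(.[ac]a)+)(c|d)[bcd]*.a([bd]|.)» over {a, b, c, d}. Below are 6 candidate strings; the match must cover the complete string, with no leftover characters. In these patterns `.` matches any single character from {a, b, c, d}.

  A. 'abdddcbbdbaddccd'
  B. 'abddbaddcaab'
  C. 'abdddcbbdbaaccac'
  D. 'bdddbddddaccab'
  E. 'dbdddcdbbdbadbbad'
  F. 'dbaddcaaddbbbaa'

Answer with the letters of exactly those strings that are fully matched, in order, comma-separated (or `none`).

C

A → no match
B → no match
C → match
D → no match
E → no match
F → no match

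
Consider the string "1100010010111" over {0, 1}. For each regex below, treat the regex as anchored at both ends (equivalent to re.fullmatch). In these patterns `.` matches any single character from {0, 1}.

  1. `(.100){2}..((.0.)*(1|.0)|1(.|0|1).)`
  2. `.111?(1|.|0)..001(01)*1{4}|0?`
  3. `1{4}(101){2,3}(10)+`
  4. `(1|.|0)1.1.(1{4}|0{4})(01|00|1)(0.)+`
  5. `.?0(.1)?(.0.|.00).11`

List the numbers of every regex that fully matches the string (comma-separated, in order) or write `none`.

1

1 → match
2 → no match
3 → no match — must end with "10"
4 → no match
5 → no match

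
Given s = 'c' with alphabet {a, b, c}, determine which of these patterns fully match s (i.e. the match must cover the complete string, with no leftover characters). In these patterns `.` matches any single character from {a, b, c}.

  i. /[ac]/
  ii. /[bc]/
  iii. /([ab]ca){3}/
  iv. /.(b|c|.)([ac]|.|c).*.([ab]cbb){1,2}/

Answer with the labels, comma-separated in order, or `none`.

i, ii

i → match
ii → match
iii → no match — must end with 'ca'
iv → no match — must end with 'cbb'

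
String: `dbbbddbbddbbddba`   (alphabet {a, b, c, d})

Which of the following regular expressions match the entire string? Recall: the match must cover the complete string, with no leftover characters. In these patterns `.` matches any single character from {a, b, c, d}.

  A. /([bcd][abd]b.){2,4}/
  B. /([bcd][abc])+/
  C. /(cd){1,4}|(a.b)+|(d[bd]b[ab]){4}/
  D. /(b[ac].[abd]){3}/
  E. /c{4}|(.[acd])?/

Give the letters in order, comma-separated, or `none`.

A → match
B → no match
C → match
D → no match — must start with `b`
E → no match

A, C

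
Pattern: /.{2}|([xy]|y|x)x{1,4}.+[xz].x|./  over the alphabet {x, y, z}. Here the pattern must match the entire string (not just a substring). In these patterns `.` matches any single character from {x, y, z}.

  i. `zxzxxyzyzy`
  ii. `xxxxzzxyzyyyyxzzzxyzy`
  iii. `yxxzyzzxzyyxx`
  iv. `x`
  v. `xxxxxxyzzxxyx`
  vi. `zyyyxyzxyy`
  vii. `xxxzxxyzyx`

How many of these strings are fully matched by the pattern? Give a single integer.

i → no match
ii → no match
iii → no match
iv → match
v → match
vi → no match
vii → match
Total matched: 3

3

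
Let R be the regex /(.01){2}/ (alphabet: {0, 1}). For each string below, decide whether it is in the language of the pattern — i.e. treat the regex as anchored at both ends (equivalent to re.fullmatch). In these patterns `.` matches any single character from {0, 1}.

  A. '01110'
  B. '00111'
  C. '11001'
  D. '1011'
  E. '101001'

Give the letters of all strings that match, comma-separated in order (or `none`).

A → no match — must end with '01'
B → no match — must end with '01'
C → no match
D → no match — must end with '01'
E → match

E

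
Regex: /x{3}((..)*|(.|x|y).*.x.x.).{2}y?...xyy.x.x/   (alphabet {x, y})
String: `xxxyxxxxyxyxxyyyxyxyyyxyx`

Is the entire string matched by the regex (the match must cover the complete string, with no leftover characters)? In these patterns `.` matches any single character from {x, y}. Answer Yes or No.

Yes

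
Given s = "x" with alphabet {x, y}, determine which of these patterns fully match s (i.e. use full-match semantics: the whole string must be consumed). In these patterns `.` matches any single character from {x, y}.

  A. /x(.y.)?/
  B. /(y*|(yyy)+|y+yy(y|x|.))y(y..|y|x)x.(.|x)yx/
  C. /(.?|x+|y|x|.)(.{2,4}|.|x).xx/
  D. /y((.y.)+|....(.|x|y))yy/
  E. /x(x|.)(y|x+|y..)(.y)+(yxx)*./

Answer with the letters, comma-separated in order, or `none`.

A

A → match
B → no match — must end with "yx"
C → no match — must end with "xx"
D → no match — must start with "y"
E → no match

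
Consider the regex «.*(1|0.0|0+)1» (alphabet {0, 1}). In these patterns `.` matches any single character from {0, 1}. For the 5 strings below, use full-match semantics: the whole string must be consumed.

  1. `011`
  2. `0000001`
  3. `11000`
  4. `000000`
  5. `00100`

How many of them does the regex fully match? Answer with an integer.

1. `011` → match
2. `0000001` → match
3. `11000` → no match — must end with `1`
4. `000000` → no match — must end with `1`
5. `00100` → no match — must end with `1`
Total matched: 2

2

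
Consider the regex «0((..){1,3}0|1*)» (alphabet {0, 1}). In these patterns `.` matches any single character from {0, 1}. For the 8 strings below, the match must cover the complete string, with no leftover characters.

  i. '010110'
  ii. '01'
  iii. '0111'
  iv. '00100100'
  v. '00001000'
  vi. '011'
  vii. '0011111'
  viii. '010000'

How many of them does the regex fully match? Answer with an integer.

i → match
ii → match
iii → match
iv → match
v → match
vi → match
vii → no match
viii → match
Total matched: 7

7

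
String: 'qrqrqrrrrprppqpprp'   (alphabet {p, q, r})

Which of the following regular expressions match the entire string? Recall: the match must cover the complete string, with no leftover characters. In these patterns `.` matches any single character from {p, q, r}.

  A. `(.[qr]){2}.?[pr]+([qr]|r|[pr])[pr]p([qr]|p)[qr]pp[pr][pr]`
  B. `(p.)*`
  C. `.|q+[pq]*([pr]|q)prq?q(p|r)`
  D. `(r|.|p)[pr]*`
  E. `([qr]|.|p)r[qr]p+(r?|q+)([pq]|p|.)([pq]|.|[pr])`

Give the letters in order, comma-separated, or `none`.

A

A → match
B → no match
C → no match
D → no match
E → no match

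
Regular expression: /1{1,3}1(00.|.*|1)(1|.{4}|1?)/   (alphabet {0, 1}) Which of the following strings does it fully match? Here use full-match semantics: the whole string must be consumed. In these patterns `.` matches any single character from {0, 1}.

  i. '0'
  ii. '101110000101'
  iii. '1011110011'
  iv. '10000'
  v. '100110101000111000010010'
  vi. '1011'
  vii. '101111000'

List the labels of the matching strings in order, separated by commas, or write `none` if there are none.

none

i → no match — must start with '1'
ii → no match
iii → no match
iv → no match
v → no match
vi → no match
vii → no match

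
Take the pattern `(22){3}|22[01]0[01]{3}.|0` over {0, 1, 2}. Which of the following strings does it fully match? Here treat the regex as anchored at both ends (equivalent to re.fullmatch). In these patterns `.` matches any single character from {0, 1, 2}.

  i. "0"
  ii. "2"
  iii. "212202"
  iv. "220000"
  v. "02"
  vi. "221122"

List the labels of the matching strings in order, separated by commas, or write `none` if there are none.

i → match
ii → no match
iii → no match
iv → no match
v → no match
vi → no match

i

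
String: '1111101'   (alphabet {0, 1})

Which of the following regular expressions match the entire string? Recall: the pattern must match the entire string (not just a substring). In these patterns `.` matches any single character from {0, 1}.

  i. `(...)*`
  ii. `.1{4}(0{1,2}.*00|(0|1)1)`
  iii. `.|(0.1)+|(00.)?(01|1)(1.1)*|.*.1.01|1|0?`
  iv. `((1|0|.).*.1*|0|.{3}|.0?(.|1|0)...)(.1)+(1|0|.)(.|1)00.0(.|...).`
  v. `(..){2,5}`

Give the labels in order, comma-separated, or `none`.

ii, iii

i → no match
ii → match
iii → match
iv → no match
v → no match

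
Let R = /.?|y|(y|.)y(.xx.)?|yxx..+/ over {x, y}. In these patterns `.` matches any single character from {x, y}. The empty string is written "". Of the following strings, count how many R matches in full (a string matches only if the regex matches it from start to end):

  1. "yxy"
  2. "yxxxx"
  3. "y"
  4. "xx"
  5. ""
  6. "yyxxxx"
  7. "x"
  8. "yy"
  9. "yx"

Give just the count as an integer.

6

1 → no match
2 → match
3 → match
4 → no match
5 → match
6 → match
7 → match
8 → match
9 → no match
Total matched: 6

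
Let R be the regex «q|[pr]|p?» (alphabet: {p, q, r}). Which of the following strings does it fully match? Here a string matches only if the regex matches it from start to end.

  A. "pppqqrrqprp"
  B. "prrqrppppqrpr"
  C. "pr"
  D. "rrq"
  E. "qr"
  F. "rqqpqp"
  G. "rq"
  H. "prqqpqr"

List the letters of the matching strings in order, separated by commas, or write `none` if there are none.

A. "pppqqrrqprp" → no match
B → no match
C. "pr" → no match
D. "rrq" → no match
E. "qr" → no match
F. "rqqpqp" → no match
G. "rq" → no match
H. "prqqpqr" → no match

none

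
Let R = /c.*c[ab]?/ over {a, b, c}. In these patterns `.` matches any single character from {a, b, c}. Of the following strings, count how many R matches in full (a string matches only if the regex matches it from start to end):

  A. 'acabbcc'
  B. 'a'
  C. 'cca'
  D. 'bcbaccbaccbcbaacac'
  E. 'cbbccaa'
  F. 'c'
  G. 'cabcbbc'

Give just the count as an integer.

A → no match — must start with 'c'
B → no match — must start with 'c'
C → match
D → no match — must start with 'c'
E → no match
F → no match
G → match
Total matched: 2

2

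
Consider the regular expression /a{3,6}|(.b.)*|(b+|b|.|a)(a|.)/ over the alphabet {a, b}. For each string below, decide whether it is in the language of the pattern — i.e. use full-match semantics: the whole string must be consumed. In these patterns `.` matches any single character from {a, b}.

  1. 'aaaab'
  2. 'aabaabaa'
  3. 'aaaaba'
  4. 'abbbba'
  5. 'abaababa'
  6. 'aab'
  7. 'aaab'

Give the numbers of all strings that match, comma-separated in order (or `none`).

1 → no match
2 → no match
3 → no match
4 → match
5 → no match
6 → no match
7 → no match

4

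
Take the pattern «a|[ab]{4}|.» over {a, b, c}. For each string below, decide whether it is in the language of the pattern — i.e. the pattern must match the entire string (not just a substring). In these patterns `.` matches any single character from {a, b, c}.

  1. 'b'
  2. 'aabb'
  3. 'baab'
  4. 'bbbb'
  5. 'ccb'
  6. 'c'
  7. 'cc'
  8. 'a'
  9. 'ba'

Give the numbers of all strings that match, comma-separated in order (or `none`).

1, 2, 3, 4, 6, 8

1 → match
2 → match
3 → match
4 → match
5 → no match
6 → match
7 → no match
8 → match
9 → no match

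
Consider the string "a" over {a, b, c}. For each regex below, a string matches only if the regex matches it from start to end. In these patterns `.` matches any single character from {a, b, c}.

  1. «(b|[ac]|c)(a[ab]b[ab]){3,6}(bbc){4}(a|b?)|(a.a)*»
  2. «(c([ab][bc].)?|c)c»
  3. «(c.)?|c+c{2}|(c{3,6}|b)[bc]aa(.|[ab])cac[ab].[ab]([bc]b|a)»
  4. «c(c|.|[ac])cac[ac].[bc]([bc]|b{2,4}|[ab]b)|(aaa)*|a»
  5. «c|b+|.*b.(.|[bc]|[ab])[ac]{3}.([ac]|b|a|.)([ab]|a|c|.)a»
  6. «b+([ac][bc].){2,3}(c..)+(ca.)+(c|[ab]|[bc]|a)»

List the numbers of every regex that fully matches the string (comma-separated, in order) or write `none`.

4

1 → no match
2 → no match — must start with "c"
3 → no match
4 → match
5 → no match
6 → no match — must start with "b"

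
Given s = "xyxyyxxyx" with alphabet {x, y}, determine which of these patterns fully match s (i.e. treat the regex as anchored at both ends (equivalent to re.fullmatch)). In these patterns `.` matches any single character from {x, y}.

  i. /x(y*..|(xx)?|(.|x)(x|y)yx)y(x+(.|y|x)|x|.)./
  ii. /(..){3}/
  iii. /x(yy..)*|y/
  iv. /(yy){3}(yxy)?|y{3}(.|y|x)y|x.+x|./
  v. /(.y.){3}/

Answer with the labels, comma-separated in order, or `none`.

i → match
ii → no match
iii → no match
iv → match
v → match

i, iv, v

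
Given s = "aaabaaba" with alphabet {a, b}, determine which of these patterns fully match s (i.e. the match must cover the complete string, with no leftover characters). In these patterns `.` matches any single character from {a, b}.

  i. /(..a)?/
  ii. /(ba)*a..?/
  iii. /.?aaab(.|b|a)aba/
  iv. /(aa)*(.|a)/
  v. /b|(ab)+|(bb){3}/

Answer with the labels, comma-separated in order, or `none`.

iii

i → no match
ii → no match
iii → match
iv → no match
v → no match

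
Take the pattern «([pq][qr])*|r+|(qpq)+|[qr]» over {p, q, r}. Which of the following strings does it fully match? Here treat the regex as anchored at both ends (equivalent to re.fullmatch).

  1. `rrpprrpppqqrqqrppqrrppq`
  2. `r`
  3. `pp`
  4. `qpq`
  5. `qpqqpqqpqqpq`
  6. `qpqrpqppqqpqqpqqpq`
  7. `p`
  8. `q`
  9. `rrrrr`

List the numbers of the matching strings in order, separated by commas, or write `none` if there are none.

2, 4, 5, 8, 9

1 → no match
2 → match
3 → no match
4 → match
5 → match
6 → no match
7 → no match
8 → match
9 → match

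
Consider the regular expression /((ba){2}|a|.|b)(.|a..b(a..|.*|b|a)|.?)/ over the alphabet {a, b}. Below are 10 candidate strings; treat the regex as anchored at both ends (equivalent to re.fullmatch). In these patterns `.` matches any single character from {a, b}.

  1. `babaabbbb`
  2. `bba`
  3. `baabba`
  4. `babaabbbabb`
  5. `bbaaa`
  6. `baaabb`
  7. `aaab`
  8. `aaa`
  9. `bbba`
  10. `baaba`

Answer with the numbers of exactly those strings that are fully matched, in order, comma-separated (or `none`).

1 → match
2 → no match
3 → match
4 → match
5 → no match
6 → match
7 → no match
8 → no match
9 → no match
10 → no match

1, 3, 4, 6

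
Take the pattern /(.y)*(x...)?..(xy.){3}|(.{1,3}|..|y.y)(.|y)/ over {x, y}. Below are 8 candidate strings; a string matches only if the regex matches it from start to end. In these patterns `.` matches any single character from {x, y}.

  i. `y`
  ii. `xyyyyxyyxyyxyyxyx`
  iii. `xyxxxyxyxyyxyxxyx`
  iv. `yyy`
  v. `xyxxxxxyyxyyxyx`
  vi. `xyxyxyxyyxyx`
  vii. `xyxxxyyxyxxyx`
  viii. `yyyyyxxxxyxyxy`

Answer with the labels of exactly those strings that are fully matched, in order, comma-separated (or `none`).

i. `y` → no match
ii → no match
iii → match
iv. `yyy` → match
v → match
vi. `xyxyxyxyyxyx` → no match
vii → match
viii → no match

iii, iv, v, vii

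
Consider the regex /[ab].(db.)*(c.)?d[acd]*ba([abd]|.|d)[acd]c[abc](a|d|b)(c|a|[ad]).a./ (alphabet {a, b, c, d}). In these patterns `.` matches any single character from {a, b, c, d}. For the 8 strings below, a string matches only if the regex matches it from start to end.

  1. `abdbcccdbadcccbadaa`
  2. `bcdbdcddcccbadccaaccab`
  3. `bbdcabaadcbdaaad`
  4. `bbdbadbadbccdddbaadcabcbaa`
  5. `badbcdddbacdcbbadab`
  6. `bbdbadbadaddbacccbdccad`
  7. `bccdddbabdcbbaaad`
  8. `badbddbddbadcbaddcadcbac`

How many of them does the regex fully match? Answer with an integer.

8

1 → match
2 → match
3 → match
4 → match
5 → match
6 → match
7 → match
8 → match
Total matched: 8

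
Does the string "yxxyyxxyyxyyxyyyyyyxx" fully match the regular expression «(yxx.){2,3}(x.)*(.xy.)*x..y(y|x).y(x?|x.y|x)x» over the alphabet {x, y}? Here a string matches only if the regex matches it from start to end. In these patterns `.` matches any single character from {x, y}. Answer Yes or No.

Yes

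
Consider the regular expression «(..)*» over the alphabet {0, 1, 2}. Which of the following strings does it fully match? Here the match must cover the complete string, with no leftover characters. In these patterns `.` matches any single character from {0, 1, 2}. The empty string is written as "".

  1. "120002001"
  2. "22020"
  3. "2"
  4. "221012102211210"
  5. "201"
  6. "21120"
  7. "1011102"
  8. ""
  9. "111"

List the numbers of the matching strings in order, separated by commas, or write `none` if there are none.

1 → no match
2 → no match
3 → no match
4 → no match
5 → no match
6 → no match
7 → no match
8 → match
9 → no match

8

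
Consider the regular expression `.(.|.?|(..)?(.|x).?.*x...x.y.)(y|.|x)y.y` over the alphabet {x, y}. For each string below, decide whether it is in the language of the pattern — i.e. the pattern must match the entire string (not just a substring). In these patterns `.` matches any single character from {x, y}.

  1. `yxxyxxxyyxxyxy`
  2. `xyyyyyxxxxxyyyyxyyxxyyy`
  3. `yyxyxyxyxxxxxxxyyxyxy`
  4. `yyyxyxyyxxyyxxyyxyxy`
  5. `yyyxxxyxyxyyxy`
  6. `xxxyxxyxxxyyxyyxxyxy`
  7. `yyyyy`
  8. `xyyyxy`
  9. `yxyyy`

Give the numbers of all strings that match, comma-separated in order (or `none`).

1 → match
2 → no match
3 → match
4 → match
5 → no match
6 → match
7 → match
8 → match
9 → match

1, 3, 4, 6, 7, 8, 9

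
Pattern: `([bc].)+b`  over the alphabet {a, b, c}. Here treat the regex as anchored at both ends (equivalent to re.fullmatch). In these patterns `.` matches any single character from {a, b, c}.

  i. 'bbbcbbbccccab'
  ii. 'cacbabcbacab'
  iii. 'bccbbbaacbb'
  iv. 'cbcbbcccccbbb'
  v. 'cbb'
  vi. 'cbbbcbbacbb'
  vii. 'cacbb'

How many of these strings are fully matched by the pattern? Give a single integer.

i → match
ii. 'cacbabcbacab' → no match
iii. 'bccbbbaacbb' → no match
iv → match
v. 'cbb' → match
vi. 'cbbbcbbacbb' → match
vii. 'cacbb' → match
Total matched: 5

5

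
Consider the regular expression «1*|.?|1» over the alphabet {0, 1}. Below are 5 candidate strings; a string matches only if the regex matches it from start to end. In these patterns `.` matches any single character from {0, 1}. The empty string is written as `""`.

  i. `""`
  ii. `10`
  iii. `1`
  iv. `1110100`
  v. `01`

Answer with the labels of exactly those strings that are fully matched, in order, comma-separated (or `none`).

i, iii

i. `""` → match
ii. `10` → no match
iii. `1` → match
iv. `1110100` → no match
v. `01` → no match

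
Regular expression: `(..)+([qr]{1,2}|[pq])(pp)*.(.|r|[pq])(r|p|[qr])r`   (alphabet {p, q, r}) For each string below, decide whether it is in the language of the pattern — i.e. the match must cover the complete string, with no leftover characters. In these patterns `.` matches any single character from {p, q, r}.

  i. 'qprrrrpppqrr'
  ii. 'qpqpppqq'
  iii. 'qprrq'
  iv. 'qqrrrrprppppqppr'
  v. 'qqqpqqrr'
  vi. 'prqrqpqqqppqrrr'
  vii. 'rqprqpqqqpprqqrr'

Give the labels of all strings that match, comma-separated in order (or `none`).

i → match
ii → no match — must end with 'r'
iii → no match — must end with 'r'
iv → no match
v → no match
vi → match
vii → no match

i, vi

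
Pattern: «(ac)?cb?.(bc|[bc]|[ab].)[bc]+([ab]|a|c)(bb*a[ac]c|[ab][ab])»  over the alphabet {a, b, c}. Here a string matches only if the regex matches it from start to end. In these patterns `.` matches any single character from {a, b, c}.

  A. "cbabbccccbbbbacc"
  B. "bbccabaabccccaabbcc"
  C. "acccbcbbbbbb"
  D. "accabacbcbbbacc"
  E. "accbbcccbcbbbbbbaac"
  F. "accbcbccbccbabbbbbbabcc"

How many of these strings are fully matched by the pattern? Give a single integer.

A → match
B → no match
C → match
D → match
E → match
F → no match
Total matched: 4

4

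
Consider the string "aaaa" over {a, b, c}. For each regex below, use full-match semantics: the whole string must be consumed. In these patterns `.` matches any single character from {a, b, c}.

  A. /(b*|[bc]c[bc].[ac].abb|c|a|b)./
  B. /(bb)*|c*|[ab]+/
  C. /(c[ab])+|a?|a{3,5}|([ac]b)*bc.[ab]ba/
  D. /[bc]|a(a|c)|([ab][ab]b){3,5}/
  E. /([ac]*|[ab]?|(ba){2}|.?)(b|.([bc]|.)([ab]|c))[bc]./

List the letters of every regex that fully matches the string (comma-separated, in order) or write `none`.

A → no match
B → match
C → match
D → no match
E → no match

B, C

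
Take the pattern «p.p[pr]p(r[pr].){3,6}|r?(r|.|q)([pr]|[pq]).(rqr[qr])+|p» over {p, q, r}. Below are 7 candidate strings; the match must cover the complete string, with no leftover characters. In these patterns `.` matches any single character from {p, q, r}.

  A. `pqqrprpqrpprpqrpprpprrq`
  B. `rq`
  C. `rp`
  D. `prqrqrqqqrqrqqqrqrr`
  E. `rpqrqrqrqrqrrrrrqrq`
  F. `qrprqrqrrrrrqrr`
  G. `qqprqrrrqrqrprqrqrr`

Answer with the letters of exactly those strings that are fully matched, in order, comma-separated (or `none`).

A → no match
B → no match
C → no match
D → no match
E → no match
F → no match
G → no match

none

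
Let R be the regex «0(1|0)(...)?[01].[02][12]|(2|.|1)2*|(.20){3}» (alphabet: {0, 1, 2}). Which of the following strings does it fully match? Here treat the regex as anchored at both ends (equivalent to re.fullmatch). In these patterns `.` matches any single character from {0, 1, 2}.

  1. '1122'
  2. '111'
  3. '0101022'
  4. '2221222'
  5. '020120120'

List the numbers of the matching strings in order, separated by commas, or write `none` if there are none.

5

1 → no match
2 → no match
3 → no match
4 → no match
5 → match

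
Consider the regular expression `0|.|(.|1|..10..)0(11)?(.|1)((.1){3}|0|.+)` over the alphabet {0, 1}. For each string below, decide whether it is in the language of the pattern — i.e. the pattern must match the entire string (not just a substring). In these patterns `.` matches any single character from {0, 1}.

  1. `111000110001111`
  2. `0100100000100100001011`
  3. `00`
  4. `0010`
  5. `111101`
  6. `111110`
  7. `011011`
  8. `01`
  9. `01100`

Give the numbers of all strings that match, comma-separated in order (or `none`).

4

1 → no match
2 → no match
3 → no match
4 → match
5 → no match
6 → no match
7 → no match
8 → no match
9 → no match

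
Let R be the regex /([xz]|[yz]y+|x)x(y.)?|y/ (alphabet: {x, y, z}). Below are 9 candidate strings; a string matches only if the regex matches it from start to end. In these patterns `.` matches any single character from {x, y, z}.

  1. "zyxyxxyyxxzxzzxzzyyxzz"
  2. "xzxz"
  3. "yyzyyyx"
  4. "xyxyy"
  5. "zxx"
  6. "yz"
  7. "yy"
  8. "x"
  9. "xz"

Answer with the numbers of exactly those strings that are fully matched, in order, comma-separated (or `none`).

none

1 → no match
2 → no match
3 → no match
4 → no match
5 → no match
6 → no match
7 → no match
8 → no match
9 → no match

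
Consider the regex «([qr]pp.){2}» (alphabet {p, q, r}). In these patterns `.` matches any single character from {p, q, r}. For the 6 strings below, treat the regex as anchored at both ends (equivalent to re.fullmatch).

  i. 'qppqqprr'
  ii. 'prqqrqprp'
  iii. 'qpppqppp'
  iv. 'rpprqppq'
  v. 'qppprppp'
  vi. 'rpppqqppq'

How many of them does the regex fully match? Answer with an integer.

3

i. 'qppqqprr' → no match
ii. 'prqqrqprp' → no match
iii. 'qpppqppp' → match
iv. 'rpprqppq' → match
v. 'qppprppp' → match
vi. 'rpppqqppq' → no match
Total matched: 3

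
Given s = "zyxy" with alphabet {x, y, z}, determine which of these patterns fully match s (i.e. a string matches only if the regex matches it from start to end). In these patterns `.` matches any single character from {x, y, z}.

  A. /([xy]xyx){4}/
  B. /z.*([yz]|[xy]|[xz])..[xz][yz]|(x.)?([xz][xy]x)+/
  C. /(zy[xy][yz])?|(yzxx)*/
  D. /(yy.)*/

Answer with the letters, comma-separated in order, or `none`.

A → no match — must end with "xyx"
B → no match
C → match
D → no match

C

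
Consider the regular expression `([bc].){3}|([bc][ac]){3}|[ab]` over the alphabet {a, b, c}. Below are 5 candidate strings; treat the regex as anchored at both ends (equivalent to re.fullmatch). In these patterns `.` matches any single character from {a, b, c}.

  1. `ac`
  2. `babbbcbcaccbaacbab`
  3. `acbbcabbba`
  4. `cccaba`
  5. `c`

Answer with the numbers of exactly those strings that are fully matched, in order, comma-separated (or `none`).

4

1 → no match
2 → no match
3 → no match
4 → match
5 → no match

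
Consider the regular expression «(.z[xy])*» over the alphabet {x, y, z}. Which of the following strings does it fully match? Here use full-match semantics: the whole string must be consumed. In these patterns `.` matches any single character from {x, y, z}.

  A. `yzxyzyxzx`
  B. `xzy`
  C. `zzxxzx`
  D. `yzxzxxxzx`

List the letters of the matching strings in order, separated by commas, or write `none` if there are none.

A. `yzxyzyxzx` → match
B. `xzy` → match
C. `zzxxzx` → match
D. `yzxzxxxzx` → no match

A, B, C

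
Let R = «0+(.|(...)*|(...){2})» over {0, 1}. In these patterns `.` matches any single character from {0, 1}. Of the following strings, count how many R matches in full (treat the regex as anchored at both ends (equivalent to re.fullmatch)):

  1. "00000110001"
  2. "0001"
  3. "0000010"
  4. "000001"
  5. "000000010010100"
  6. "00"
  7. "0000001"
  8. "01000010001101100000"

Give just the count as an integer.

7

1. "00000110001" → match
2. "0001" → match
3. "0000010" → match
4. "000001" → match
5 → match
6. "00" → match
7. "0000001" → match
8 → no match
Total matched: 7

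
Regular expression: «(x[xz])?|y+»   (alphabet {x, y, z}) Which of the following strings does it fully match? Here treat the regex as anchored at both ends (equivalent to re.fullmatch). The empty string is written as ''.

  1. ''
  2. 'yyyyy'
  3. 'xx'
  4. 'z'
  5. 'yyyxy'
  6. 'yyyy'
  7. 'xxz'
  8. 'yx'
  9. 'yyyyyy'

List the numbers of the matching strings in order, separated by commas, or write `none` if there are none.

1 → match
2 → match
3 → match
4 → no match
5 → no match
6 → match
7 → no match
8 → no match
9 → match

1, 2, 3, 6, 9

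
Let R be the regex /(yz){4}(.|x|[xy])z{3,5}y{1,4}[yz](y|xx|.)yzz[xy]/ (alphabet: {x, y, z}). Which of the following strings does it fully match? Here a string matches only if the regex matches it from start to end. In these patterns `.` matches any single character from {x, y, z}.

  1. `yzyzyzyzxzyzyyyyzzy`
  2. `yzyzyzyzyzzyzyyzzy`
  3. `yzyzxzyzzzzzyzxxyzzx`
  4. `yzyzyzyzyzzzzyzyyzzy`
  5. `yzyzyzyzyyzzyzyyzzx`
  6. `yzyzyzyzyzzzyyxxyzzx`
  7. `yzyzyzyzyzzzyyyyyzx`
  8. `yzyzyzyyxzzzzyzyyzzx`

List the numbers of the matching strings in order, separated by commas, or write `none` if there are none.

1 → no match
2 → no match
3 → no match
4 → match
5 → no match
6 → match
7 → no match
8 → no match

4, 6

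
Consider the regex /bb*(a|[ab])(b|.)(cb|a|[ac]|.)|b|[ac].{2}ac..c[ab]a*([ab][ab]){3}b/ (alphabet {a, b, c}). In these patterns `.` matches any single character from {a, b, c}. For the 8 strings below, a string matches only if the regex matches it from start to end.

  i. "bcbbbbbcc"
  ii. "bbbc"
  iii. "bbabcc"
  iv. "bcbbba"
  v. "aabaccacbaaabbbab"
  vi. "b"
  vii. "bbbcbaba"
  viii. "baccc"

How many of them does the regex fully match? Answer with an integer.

3

i → no match
ii → match
iii → no match
iv → no match
v → match
vi → match
vii → no match
viii → no match
Total matched: 3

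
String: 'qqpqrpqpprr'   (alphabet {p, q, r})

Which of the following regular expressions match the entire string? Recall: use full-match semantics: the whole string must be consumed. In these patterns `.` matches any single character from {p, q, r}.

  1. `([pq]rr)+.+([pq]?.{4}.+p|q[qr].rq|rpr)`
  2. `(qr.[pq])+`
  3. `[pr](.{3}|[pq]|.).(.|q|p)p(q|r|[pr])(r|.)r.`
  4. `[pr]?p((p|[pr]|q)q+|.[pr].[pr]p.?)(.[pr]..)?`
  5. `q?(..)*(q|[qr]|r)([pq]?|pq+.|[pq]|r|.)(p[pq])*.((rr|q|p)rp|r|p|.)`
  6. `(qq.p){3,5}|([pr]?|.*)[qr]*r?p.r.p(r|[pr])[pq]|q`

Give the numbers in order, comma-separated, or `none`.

5

1 → no match
2 → no match — must start with 'qr'
3 → no match
4 → no match
5 → match
6 → no match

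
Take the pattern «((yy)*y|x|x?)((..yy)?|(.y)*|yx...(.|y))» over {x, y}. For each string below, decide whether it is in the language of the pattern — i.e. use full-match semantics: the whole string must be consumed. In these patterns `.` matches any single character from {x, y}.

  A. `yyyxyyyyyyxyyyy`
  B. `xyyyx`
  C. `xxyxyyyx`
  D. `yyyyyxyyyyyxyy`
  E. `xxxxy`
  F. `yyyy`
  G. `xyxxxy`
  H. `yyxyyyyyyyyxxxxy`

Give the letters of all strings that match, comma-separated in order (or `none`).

F

A → no match
B. `xyyyx` → no match
C. `xxyxyyyx` → no match
D → no match
E. `xxxxy` → no match
F. `yyyy` → match
G. `xyxxxy` → no match
H → no match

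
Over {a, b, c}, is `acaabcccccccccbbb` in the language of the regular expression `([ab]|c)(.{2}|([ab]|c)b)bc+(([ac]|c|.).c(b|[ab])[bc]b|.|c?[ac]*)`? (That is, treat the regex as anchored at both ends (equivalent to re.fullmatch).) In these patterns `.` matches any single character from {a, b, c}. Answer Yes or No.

No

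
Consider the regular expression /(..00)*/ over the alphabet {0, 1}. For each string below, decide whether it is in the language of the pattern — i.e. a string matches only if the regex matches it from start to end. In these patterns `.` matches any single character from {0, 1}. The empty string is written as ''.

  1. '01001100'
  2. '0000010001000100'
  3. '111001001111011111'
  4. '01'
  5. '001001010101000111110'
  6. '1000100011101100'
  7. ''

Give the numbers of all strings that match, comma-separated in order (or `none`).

1, 2, 7

1 → match
2 → match
3 → no match
4 → no match
5 → no match
6 → no match
7 → match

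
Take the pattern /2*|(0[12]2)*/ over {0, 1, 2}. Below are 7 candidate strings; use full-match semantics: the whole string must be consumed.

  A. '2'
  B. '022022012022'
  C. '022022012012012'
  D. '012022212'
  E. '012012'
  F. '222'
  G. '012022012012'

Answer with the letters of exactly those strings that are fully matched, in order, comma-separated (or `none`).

A, B, C, E, F, G

A → match
B → match
C → match
D → no match
E → match
F → match
G → match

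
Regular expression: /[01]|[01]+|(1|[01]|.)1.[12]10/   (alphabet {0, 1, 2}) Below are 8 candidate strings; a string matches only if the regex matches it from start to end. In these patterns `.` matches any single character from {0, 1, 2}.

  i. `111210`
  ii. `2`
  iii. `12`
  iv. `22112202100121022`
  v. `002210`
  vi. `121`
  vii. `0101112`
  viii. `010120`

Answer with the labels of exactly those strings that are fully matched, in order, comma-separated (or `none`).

i → match
ii → no match
iii → no match
iv → no match
v → no match
vi → no match
vii → no match
viii → no match

i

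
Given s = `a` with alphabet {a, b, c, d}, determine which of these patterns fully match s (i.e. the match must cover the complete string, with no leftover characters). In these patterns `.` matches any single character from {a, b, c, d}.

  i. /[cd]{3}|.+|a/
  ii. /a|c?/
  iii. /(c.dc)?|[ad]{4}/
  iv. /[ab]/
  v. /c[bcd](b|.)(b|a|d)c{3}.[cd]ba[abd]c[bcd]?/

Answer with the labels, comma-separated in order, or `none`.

i, ii, iv

i → match
ii → match
iii → no match
iv → match
v → no match — must start with `c`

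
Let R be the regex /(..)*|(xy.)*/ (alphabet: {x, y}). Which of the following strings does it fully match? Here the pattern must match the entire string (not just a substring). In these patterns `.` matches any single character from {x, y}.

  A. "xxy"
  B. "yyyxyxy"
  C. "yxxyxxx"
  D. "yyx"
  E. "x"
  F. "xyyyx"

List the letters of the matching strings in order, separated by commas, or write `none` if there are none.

A. "xxy" → no match
B. "yyyxyxy" → no match
C. "yxxyxxx" → no match
D. "yyx" → no match
E. "x" → no match
F. "xyyyx" → no match

none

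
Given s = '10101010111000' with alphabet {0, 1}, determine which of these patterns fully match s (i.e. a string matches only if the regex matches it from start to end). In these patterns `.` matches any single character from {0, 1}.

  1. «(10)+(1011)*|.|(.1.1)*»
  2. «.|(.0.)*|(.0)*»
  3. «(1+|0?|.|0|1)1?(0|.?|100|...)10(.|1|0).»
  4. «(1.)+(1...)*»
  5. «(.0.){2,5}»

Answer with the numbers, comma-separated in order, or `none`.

1 → no match
2 → no match
3 → no match
4 → match
5 → no match

4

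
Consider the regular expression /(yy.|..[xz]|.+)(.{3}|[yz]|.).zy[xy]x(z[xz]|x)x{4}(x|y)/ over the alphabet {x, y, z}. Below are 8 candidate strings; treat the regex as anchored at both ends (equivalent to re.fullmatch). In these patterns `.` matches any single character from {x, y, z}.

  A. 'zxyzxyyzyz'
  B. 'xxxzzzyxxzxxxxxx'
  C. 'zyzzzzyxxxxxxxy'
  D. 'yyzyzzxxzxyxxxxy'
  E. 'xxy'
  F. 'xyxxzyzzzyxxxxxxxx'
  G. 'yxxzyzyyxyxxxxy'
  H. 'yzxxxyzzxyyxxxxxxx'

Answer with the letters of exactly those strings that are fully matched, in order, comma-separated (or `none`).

A. 'zxyzxyyzyz' → no match
B → match
C → match
D → no match
E. 'xxy' → no match
F → match
G → no match
H → no match

B, C, F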